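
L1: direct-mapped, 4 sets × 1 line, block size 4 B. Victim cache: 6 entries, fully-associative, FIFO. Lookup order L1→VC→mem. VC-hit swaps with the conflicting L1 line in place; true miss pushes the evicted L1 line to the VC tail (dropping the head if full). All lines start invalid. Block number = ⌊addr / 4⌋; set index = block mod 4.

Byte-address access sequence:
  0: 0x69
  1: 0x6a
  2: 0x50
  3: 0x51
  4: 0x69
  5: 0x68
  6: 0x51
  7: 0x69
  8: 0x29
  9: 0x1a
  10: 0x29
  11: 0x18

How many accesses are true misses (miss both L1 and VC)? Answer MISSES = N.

MISSES = 4

0: 0x69 (blk 26, set 2) → MISS  vc=[]
1: 0x6a (blk 26, set 2) → L1-HIT  vc=[]
2: 0x50 (blk 20, set 0) → MISS  vc=[]
3: 0x51 (blk 20, set 0) → L1-HIT  vc=[]
4: 0x69 (blk 26, set 2) → L1-HIT  vc=[]
5: 0x68 (blk 26, set 2) → L1-HIT  vc=[]
6: 0x51 (blk 20, set 0) → L1-HIT  vc=[]
7: 0x69 (blk 26, set 2) → L1-HIT  vc=[]
8: 0x29 (blk 10, set 2) → MISS  vc=[26]
9: 0x1a (blk 6, set 2) → MISS  vc=[26, 10]
10: 0x29 (blk 10, set 2) → VC-HIT  vc=[26, 6]
11: 0x18 (blk 6, set 2) → VC-HIT  vc=[26, 10]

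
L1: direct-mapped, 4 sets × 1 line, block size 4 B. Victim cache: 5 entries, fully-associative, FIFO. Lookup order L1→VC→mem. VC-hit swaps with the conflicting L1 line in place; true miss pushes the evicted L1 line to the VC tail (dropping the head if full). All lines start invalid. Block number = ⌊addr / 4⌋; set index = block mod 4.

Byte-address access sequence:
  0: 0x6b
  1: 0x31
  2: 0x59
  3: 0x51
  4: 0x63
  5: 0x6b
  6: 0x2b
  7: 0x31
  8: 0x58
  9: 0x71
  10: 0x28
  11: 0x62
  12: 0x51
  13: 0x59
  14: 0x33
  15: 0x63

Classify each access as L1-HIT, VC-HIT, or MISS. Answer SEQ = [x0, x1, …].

SEQ = [MISS, MISS, MISS, MISS, MISS, VC-HIT, MISS, VC-HIT, VC-HIT, MISS, VC-HIT, VC-HIT, VC-HIT, VC-HIT, VC-HIT, VC-HIT]

0: 0x6b (blk 26, set 2) → MISS  vc=[]
1: 0x31 (blk 12, set 0) → MISS  vc=[]
2: 0x59 (blk 22, set 2) → MISS  vc=[26]
3: 0x51 (blk 20, set 0) → MISS  vc=[26, 12]
4: 0x63 (blk 24, set 0) → MISS  vc=[26, 12, 20]
5: 0x6b (blk 26, set 2) → VC-HIT  vc=[22, 12, 20]
6: 0x2b (blk 10, set 2) → MISS  vc=[22, 12, 20, 26]
7: 0x31 (blk 12, set 0) → VC-HIT  vc=[22, 24, 20, 26]
8: 0x58 (blk 22, set 2) → VC-HIT  vc=[10, 24, 20, 26]
9: 0x71 (blk 28, set 0) → MISS  vc=[10, 24, 20, 26, 12]
10: 0x28 (blk 10, set 2) → VC-HIT  vc=[22, 24, 20, 26, 12]
11: 0x62 (blk 24, set 0) → VC-HIT  vc=[22, 28, 20, 26, 12]
12: 0x51 (blk 20, set 0) → VC-HIT  vc=[22, 28, 24, 26, 12]
13: 0x59 (blk 22, set 2) → VC-HIT  vc=[10, 28, 24, 26, 12]
14: 0x33 (blk 12, set 0) → VC-HIT  vc=[10, 28, 24, 26, 20]
15: 0x63 (blk 24, set 0) → VC-HIT  vc=[10, 28, 12, 26, 20]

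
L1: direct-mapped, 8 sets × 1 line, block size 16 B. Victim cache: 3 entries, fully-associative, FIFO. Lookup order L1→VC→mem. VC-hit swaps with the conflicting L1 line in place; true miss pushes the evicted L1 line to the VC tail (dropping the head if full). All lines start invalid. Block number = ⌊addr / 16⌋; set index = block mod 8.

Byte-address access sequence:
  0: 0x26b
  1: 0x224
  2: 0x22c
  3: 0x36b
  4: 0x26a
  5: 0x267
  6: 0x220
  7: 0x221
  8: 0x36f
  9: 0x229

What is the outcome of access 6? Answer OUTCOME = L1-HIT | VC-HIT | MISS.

0: 0x26b (blk 38, set 6) → MISS  vc=[]
1: 0x224 (blk 34, set 2) → MISS  vc=[]
2: 0x22c (blk 34, set 2) → L1-HIT  vc=[]
3: 0x36b (blk 54, set 6) → MISS  vc=[38]
4: 0x26a (blk 38, set 6) → VC-HIT  vc=[54]
5: 0x267 (blk 38, set 6) → L1-HIT  vc=[54]
6: 0x220 (blk 34, set 2) → L1-HIT  vc=[54]
7: 0x221 (blk 34, set 2) → L1-HIT  vc=[54]
8: 0x36f (blk 54, set 6) → VC-HIT  vc=[38]
9: 0x229 (blk 34, set 2) → L1-HIT  vc=[38]

OUTCOME = L1-HIT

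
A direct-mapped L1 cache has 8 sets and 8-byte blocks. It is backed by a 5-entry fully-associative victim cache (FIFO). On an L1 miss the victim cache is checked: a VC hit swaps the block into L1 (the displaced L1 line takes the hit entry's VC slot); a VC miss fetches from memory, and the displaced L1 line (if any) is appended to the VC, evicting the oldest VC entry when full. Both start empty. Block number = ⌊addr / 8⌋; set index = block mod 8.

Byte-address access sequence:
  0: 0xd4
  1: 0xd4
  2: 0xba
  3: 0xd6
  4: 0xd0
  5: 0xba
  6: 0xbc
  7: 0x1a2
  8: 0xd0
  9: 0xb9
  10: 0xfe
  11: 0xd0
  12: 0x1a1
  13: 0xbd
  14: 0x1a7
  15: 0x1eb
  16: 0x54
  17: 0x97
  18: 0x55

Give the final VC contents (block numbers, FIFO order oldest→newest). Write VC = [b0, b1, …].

#0 0xd4→b26/s2 MISS; vc=[]
#1 0xd4→b26/s2 L1-HIT; vc=[]
#2 0xba→b23/s7 MISS; vc=[]
#3 0xd6→b26/s2 L1-HIT; vc=[]
#4 0xd0→b26/s2 L1-HIT; vc=[]
#5 0xba→b23/s7 L1-HIT; vc=[]
#6 0xbc→b23/s7 L1-HIT; vc=[]
#7 0x1a2→b52/s4 MISS; vc=[]
#8 0xd0→b26/s2 L1-HIT; vc=[]
#9 0xb9→b23/s7 L1-HIT; vc=[]
#10 0xfe→b31/s7 MISS; vc=[23]
#11 0xd0→b26/s2 L1-HIT; vc=[23]
#12 0x1a1→b52/s4 L1-HIT; vc=[23]
#13 0xbd→b23/s7 VC-HIT; vc=[31]
#14 0x1a7→b52/s4 L1-HIT; vc=[31]
#15 0x1eb→b61/s5 MISS; vc=[31]
#16 0x54→b10/s2 MISS; vc=[31,26]
#17 0x97→b18/s2 MISS; vc=[31,26,10]
#18 0x55→b10/s2 VC-HIT; vc=[31,26,18]

VC = [31, 26, 18]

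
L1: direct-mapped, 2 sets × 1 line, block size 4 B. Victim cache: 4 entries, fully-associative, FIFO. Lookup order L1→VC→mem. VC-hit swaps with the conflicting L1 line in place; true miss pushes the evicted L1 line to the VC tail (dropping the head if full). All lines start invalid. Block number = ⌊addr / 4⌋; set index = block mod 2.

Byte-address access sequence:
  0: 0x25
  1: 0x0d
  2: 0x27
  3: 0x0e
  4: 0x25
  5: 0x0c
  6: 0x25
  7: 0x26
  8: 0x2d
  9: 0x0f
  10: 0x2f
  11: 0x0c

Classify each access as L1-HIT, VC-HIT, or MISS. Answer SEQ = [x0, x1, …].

0: 0x25 (blk 9, set 1) → MISS  vc=[]
1: 0xd (blk 3, set 1) → MISS  vc=[9]
2: 0x27 (blk 9, set 1) → VC-HIT  vc=[3]
3: 0xe (blk 3, set 1) → VC-HIT  vc=[9]
4: 0x25 (blk 9, set 1) → VC-HIT  vc=[3]
5: 0xc (blk 3, set 1) → VC-HIT  vc=[9]
6: 0x25 (blk 9, set 1) → VC-HIT  vc=[3]
7: 0x26 (blk 9, set 1) → L1-HIT  vc=[3]
8: 0x2d (blk 11, set 1) → MISS  vc=[3, 9]
9: 0xf (blk 3, set 1) → VC-HIT  vc=[11, 9]
10: 0x2f (blk 11, set 1) → VC-HIT  vc=[3, 9]
11: 0xc (blk 3, set 1) → VC-HIT  vc=[11, 9]

SEQ = [MISS, MISS, VC-HIT, VC-HIT, VC-HIT, VC-HIT, VC-HIT, L1-HIT, MISS, VC-HIT, VC-HIT, VC-HIT]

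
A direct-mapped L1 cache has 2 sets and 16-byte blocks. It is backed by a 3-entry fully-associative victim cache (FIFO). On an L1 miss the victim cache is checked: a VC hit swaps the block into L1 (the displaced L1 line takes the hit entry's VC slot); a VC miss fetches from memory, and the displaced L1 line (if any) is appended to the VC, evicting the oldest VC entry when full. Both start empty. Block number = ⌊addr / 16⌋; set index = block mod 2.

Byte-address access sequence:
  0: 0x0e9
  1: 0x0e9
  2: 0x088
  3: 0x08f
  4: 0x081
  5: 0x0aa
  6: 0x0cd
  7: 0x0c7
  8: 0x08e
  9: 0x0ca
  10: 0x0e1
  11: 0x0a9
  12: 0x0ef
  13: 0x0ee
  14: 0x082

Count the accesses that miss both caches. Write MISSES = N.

  [0] addr=0xe9 blk=14 s=0: MISS | VC []
  [1] addr=0xe9 blk=14 s=0: L1-HIT | VC []
  [2] addr=0x88 blk=8 s=0: MISS | VC [14]
  [3] addr=0x8f blk=8 s=0: L1-HIT | VC [14]
  [4] addr=0x81 blk=8 s=0: L1-HIT | VC [14]
  [5] addr=0xaa blk=10 s=0: MISS | VC [14, 8]
  [6] addr=0xcd blk=12 s=0: MISS | VC [14, 8, 10]
  [7] addr=0xc7 blk=12 s=0: L1-HIT | VC [14, 8, 10]
  [8] addr=0x8e blk=8 s=0: VC-HIT | VC [14, 12, 10]
  [9] addr=0xca blk=12 s=0: VC-HIT | VC [14, 8, 10]
  [10] addr=0xe1 blk=14 s=0: VC-HIT | VC [12, 8, 10]
  [11] addr=0xa9 blk=10 s=0: VC-HIT | VC [12, 8, 14]
  [12] addr=0xef blk=14 s=0: VC-HIT | VC [12, 8, 10]
  [13] addr=0xee blk=14 s=0: L1-HIT | VC [12, 8, 10]
  [14] addr=0x82 blk=8 s=0: VC-HIT | VC [12, 14, 10]

MISSES = 4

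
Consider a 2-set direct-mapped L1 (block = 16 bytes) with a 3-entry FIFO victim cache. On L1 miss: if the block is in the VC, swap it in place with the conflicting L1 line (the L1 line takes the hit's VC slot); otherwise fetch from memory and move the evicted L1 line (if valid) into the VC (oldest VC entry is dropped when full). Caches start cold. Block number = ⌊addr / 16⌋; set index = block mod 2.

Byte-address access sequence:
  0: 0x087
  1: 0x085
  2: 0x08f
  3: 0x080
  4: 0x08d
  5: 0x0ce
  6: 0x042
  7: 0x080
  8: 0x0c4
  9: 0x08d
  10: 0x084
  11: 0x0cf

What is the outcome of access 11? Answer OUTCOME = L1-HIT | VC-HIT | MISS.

OUTCOME = VC-HIT

#0 0x87→b8/s0 MISS; vc=[]
#1 0x85→b8/s0 L1-HIT; vc=[]
#2 0x8f→b8/s0 L1-HIT; vc=[]
#3 0x80→b8/s0 L1-HIT; vc=[]
#4 0x8d→b8/s0 L1-HIT; vc=[]
#5 0xce→b12/s0 MISS; vc=[8]
#6 0x42→b4/s0 MISS; vc=[8,12]
#7 0x80→b8/s0 VC-HIT; vc=[4,12]
#8 0xc4→b12/s0 VC-HIT; vc=[4,8]
#9 0x8d→b8/s0 VC-HIT; vc=[4,12]
#10 0x84→b8/s0 L1-HIT; vc=[4,12]
#11 0xcf→b12/s0 VC-HIT; vc=[4,8]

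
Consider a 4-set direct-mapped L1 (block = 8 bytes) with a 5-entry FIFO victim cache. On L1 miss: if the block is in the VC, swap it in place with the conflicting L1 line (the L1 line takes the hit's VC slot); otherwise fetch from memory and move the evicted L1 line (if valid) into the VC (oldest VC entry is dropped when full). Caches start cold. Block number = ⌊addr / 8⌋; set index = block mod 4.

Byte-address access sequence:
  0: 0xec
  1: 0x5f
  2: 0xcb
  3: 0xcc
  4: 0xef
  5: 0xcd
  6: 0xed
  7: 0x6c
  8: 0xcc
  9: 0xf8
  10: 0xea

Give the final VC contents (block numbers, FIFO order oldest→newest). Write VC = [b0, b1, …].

#0 0xec→b29/s1 MISS; vc=[]
#1 0x5f→b11/s3 MISS; vc=[]
#2 0xcb→b25/s1 MISS; vc=[29]
#3 0xcc→b25/s1 L1-HIT; vc=[29]
#4 0xef→b29/s1 VC-HIT; vc=[25]
#5 0xcd→b25/s1 VC-HIT; vc=[29]
#6 0xed→b29/s1 VC-HIT; vc=[25]
#7 0x6c→b13/s1 MISS; vc=[25,29]
#8 0xcc→b25/s1 VC-HIT; vc=[13,29]
#9 0xf8→b31/s3 MISS; vc=[13,29,11]
#10 0xea→b29/s1 VC-HIT; vc=[13,25,11]

VC = [13, 25, 11]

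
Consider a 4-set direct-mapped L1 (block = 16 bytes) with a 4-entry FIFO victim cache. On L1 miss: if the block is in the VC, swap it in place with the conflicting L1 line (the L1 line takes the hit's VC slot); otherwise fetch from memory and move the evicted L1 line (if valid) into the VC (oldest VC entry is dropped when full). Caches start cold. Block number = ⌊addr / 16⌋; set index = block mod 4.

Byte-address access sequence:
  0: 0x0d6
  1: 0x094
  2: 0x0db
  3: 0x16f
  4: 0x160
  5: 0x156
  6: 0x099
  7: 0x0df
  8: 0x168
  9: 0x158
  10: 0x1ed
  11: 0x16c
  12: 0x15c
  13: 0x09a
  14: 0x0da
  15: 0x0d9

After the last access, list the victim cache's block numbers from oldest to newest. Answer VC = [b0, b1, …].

VC = [9, 21, 30]

0: 0xd6 (blk 13, set 1) → MISS  vc=[]
1: 0x94 (blk 9, set 1) → MISS  vc=[13]
2: 0xdb (blk 13, set 1) → VC-HIT  vc=[9]
3: 0x16f (blk 22, set 2) → MISS  vc=[9]
4: 0x160 (blk 22, set 2) → L1-HIT  vc=[9]
5: 0x156 (blk 21, set 1) → MISS  vc=[9, 13]
6: 0x99 (blk 9, set 1) → VC-HIT  vc=[21, 13]
7: 0xdf (blk 13, set 1) → VC-HIT  vc=[21, 9]
8: 0x168 (blk 22, set 2) → L1-HIT  vc=[21, 9]
9: 0x158 (blk 21, set 1) → VC-HIT  vc=[13, 9]
10: 0x1ed (blk 30, set 2) → MISS  vc=[13, 9, 22]
11: 0x16c (blk 22, set 2) → VC-HIT  vc=[13, 9, 30]
12: 0x15c (blk 21, set 1) → L1-HIT  vc=[13, 9, 30]
13: 0x9a (blk 9, set 1) → VC-HIT  vc=[13, 21, 30]
14: 0xda (blk 13, set 1) → VC-HIT  vc=[9, 21, 30]
15: 0xd9 (blk 13, set 1) → L1-HIT  vc=[9, 21, 30]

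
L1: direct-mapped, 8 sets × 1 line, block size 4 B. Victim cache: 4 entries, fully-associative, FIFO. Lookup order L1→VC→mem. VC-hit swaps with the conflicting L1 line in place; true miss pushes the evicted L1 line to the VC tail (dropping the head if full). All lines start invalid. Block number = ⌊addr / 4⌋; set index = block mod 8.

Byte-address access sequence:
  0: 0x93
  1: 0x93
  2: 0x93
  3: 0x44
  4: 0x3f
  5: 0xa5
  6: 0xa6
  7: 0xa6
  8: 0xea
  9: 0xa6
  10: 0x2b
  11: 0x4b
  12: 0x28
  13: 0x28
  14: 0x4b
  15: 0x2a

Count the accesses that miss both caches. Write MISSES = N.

  [0] addr=0x93 blk=36 s=4: MISS | VC []
  [1] addr=0x93 blk=36 s=4: L1-HIT | VC []
  [2] addr=0x93 blk=36 s=4: L1-HIT | VC []
  [3] addr=0x44 blk=17 s=1: MISS | VC []
  [4] addr=0x3f blk=15 s=7: MISS | VC []
  [5] addr=0xa5 blk=41 s=1: MISS | VC [17]
  [6] addr=0xa6 blk=41 s=1: L1-HIT | VC [17]
  [7] addr=0xa6 blk=41 s=1: L1-HIT | VC [17]
  [8] addr=0xea blk=58 s=2: MISS | VC [17]
  [9] addr=0xa6 blk=41 s=1: L1-HIT | VC [17]
  [10] addr=0x2b blk=10 s=2: MISS | VC [17, 58]
  [11] addr=0x4b blk=18 s=2: MISS | VC [17, 58, 10]
  [12] addr=0x28 blk=10 s=2: VC-HIT | VC [17, 58, 18]
  [13] addr=0x28 blk=10 s=2: L1-HIT | VC [17, 58, 18]
  [14] addr=0x4b blk=18 s=2: VC-HIT | VC [17, 58, 10]
  [15] addr=0x2a blk=10 s=2: VC-HIT | VC [17, 58, 18]

MISSES = 7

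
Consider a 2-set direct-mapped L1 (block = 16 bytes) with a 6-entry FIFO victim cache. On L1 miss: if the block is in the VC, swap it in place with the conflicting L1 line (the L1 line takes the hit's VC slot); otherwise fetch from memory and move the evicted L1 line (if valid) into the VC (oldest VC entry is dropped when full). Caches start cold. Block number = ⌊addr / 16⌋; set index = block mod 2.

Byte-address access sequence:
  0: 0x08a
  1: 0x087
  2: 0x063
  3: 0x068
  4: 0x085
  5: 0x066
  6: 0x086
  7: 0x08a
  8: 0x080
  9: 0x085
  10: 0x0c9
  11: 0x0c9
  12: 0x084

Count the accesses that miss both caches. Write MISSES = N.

#0 0x8a→b8/s0 MISS; vc=[]
#1 0x87→b8/s0 L1-HIT; vc=[]
#2 0x63→b6/s0 MISS; vc=[8]
#3 0x68→b6/s0 L1-HIT; vc=[8]
#4 0x85→b8/s0 VC-HIT; vc=[6]
#5 0x66→b6/s0 VC-HIT; vc=[8]
#6 0x86→b8/s0 VC-HIT; vc=[6]
#7 0x8a→b8/s0 L1-HIT; vc=[6]
#8 0x80→b8/s0 L1-HIT; vc=[6]
#9 0x85→b8/s0 L1-HIT; vc=[6]
#10 0xc9→b12/s0 MISS; vc=[6,8]
#11 0xc9→b12/s0 L1-HIT; vc=[6,8]
#12 0x84→b8/s0 VC-HIT; vc=[6,12]

MISSES = 3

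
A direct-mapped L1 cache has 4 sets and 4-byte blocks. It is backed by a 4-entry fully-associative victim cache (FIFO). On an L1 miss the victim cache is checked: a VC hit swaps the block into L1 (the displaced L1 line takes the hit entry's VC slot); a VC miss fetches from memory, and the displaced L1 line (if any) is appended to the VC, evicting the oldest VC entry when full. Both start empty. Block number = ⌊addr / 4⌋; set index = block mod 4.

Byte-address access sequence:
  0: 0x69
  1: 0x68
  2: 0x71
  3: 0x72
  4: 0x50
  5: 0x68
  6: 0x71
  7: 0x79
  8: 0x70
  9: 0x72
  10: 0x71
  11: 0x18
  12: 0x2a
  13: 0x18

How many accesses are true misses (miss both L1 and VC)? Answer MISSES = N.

0: 0x69 (blk 26, set 2) → MISS  vc=[]
1: 0x68 (blk 26, set 2) → L1-HIT  vc=[]
2: 0x71 (blk 28, set 0) → MISS  vc=[]
3: 0x72 (blk 28, set 0) → L1-HIT  vc=[]
4: 0x50 (blk 20, set 0) → MISS  vc=[28]
5: 0x68 (blk 26, set 2) → L1-HIT  vc=[28]
6: 0x71 (blk 28, set 0) → VC-HIT  vc=[20]
7: 0x79 (blk 30, set 2) → MISS  vc=[20, 26]
8: 0x70 (blk 28, set 0) → L1-HIT  vc=[20, 26]
9: 0x72 (blk 28, set 0) → L1-HIT  vc=[20, 26]
10: 0x71 (blk 28, set 0) → L1-HIT  vc=[20, 26]
11: 0x18 (blk 6, set 2) → MISS  vc=[20, 26, 30]
12: 0x2a (blk 10, set 2) → MISS  vc=[20, 26, 30, 6]
13: 0x18 (blk 6, set 2) → VC-HIT  vc=[20, 26, 30, 10]

MISSES = 6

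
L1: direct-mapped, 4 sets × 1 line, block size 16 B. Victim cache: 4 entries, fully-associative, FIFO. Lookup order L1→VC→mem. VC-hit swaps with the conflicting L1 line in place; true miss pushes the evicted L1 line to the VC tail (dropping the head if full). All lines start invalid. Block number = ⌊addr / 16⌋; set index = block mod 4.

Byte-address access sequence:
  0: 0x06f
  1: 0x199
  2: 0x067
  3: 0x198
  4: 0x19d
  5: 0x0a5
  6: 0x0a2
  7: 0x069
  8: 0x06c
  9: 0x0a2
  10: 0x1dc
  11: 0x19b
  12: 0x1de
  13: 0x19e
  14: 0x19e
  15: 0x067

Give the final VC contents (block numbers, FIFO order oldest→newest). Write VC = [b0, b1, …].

VC = [10, 29]

0: 0x6f (blk 6, set 2) → MISS  vc=[]
1: 0x199 (blk 25, set 1) → MISS  vc=[]
2: 0x67 (blk 6, set 2) → L1-HIT  vc=[]
3: 0x198 (blk 25, set 1) → L1-HIT  vc=[]
4: 0x19d (blk 25, set 1) → L1-HIT  vc=[]
5: 0xa5 (blk 10, set 2) → MISS  vc=[6]
6: 0xa2 (blk 10, set 2) → L1-HIT  vc=[6]
7: 0x69 (blk 6, set 2) → VC-HIT  vc=[10]
8: 0x6c (blk 6, set 2) → L1-HIT  vc=[10]
9: 0xa2 (blk 10, set 2) → VC-HIT  vc=[6]
10: 0x1dc (blk 29, set 1) → MISS  vc=[6, 25]
11: 0x19b (blk 25, set 1) → VC-HIT  vc=[6, 29]
12: 0x1de (blk 29, set 1) → VC-HIT  vc=[6, 25]
13: 0x19e (blk 25, set 1) → VC-HIT  vc=[6, 29]
14: 0x19e (blk 25, set 1) → L1-HIT  vc=[6, 29]
15: 0x67 (blk 6, set 2) → VC-HIT  vc=[10, 29]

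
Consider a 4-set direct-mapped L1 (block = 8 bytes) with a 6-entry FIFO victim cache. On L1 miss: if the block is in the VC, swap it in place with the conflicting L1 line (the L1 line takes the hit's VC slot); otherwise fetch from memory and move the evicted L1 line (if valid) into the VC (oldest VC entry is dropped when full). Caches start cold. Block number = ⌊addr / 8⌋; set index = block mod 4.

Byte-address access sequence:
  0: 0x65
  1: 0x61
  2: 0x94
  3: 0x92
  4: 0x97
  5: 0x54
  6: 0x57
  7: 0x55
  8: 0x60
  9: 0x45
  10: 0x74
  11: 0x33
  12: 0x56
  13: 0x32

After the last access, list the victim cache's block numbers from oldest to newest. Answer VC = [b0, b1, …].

#0 0x65→b12/s0 MISS; vc=[]
#1 0x61→b12/s0 L1-HIT; vc=[]
#2 0x94→b18/s2 MISS; vc=[]
#3 0x92→b18/s2 L1-HIT; vc=[]
#4 0x97→b18/s2 L1-HIT; vc=[]
#5 0x54→b10/s2 MISS; vc=[18]
#6 0x57→b10/s2 L1-HIT; vc=[18]
#7 0x55→b10/s2 L1-HIT; vc=[18]
#8 0x60→b12/s0 L1-HIT; vc=[18]
#9 0x45→b8/s0 MISS; vc=[18,12]
#10 0x74→b14/s2 MISS; vc=[18,12,10]
#11 0x33→b6/s2 MISS; vc=[18,12,10,14]
#12 0x56→b10/s2 VC-HIT; vc=[18,12,6,14]
#13 0x32→b6/s2 VC-HIT; vc=[18,12,10,14]

VC = [18, 12, 10, 14]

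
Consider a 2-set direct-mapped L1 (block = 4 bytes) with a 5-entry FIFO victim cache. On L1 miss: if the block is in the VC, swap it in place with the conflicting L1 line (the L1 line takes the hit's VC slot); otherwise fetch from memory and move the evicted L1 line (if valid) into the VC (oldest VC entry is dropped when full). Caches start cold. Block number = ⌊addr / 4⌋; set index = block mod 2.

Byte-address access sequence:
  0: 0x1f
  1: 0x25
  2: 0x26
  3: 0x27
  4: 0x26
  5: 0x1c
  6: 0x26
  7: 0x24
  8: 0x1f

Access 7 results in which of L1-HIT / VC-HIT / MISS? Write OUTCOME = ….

OUTCOME = L1-HIT

  [0] addr=0x1f blk=7 s=1: MISS | VC []
  [1] addr=0x25 blk=9 s=1: MISS | VC [7]
  [2] addr=0x26 blk=9 s=1: L1-HIT | VC [7]
  [3] addr=0x27 blk=9 s=1: L1-HIT | VC [7]
  [4] addr=0x26 blk=9 s=1: L1-HIT | VC [7]
  [5] addr=0x1c blk=7 s=1: VC-HIT | VC [9]
  [6] addr=0x26 blk=9 s=1: VC-HIT | VC [7]
  [7] addr=0x24 blk=9 s=1: L1-HIT | VC [7]
  [8] addr=0x1f blk=7 s=1: VC-HIT | VC [9]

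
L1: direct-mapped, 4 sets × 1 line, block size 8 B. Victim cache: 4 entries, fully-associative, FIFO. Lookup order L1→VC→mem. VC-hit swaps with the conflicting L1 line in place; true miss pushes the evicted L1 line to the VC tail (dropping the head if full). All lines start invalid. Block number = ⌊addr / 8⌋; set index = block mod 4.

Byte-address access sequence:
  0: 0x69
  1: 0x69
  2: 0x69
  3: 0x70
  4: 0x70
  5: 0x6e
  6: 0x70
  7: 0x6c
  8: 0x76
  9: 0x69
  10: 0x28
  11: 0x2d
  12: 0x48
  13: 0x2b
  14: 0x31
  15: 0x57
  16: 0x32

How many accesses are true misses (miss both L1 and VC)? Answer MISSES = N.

  [0] addr=0x69 blk=13 s=1: MISS | VC []
  [1] addr=0x69 blk=13 s=1: L1-HIT | VC []
  [2] addr=0x69 blk=13 s=1: L1-HIT | VC []
  [3] addr=0x70 blk=14 s=2: MISS | VC []
  [4] addr=0x70 blk=14 s=2: L1-HIT | VC []
  [5] addr=0x6e blk=13 s=1: L1-HIT | VC []
  [6] addr=0x70 blk=14 s=2: L1-HIT | VC []
  [7] addr=0x6c blk=13 s=1: L1-HIT | VC []
  [8] addr=0x76 blk=14 s=2: L1-HIT | VC []
  [9] addr=0x69 blk=13 s=1: L1-HIT | VC []
  [10] addr=0x28 blk=5 s=1: MISS | VC [13]
  [11] addr=0x2d blk=5 s=1: L1-HIT | VC [13]
  [12] addr=0x48 blk=9 s=1: MISS | VC [13, 5]
  [13] addr=0x2b blk=5 s=1: VC-HIT | VC [13, 9]
  [14] addr=0x31 blk=6 s=2: MISS | VC [13, 9, 14]
  [15] addr=0x57 blk=10 s=2: MISS | VC [13, 9, 14, 6]
  [16] addr=0x32 blk=6 s=2: VC-HIT | VC [13, 9, 14, 10]

MISSES = 6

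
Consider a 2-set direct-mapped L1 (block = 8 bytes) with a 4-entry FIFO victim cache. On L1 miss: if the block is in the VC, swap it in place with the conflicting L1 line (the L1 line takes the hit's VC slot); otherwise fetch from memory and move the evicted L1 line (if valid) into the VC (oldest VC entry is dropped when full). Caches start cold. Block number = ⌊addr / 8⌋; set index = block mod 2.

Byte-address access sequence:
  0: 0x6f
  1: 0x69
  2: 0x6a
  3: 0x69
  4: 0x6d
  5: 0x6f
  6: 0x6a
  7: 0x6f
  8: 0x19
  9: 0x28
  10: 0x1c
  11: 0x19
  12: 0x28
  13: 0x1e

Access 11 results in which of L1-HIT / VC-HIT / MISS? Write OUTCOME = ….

OUTCOME = L1-HIT

#0 0x6f→b13/s1 MISS; vc=[]
#1 0x69→b13/s1 L1-HIT; vc=[]
#2 0x6a→b13/s1 L1-HIT; vc=[]
#3 0x69→b13/s1 L1-HIT; vc=[]
#4 0x6d→b13/s1 L1-HIT; vc=[]
#5 0x6f→b13/s1 L1-HIT; vc=[]
#6 0x6a→b13/s1 L1-HIT; vc=[]
#7 0x6f→b13/s1 L1-HIT; vc=[]
#8 0x19→b3/s1 MISS; vc=[13]
#9 0x28→b5/s1 MISS; vc=[13,3]
#10 0x1c→b3/s1 VC-HIT; vc=[13,5]
#11 0x19→b3/s1 L1-HIT; vc=[13,5]
#12 0x28→b5/s1 VC-HIT; vc=[13,3]
#13 0x1e→b3/s1 VC-HIT; vc=[13,5]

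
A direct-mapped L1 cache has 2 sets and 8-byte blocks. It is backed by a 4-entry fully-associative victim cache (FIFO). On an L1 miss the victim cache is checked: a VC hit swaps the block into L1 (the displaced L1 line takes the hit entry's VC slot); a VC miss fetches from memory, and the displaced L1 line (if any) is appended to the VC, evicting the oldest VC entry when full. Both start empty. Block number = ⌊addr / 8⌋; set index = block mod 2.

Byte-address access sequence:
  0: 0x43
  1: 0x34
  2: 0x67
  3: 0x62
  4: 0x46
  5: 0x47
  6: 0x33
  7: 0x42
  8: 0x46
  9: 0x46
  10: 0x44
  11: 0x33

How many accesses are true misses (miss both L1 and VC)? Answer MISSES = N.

#0 0x43→b8/s0 MISS; vc=[]
#1 0x34→b6/s0 MISS; vc=[8]
#2 0x67→b12/s0 MISS; vc=[8,6]
#3 0x62→b12/s0 L1-HIT; vc=[8,6]
#4 0x46→b8/s0 VC-HIT; vc=[12,6]
#5 0x47→b8/s0 L1-HIT; vc=[12,6]
#6 0x33→b6/s0 VC-HIT; vc=[12,8]
#7 0x42→b8/s0 VC-HIT; vc=[12,6]
#8 0x46→b8/s0 L1-HIT; vc=[12,6]
#9 0x46→b8/s0 L1-HIT; vc=[12,6]
#10 0x44→b8/s0 L1-HIT; vc=[12,6]
#11 0x33→b6/s0 VC-HIT; vc=[12,8]

MISSES = 3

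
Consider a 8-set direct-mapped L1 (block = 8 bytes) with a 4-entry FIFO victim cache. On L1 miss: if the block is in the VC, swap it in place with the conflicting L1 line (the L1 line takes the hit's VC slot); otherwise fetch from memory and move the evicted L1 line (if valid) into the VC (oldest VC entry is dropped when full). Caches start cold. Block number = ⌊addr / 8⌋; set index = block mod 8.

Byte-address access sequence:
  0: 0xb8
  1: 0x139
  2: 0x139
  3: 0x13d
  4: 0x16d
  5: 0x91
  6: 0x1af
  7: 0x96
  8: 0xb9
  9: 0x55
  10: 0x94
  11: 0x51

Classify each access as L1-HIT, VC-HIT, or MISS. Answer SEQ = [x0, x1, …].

SEQ = [MISS, MISS, L1-HIT, L1-HIT, MISS, MISS, MISS, L1-HIT, VC-HIT, MISS, VC-HIT, VC-HIT]

0: 0xb8 (blk 23, set 7) → MISS  vc=[]
1: 0x139 (blk 39, set 7) → MISS  vc=[23]
2: 0x139 (blk 39, set 7) → L1-HIT  vc=[23]
3: 0x13d (blk 39, set 7) → L1-HIT  vc=[23]
4: 0x16d (blk 45, set 5) → MISS  vc=[23]
5: 0x91 (blk 18, set 2) → MISS  vc=[23]
6: 0x1af (blk 53, set 5) → MISS  vc=[23, 45]
7: 0x96 (blk 18, set 2) → L1-HIT  vc=[23, 45]
8: 0xb9 (blk 23, set 7) → VC-HIT  vc=[39, 45]
9: 0x55 (blk 10, set 2) → MISS  vc=[39, 45, 18]
10: 0x94 (blk 18, set 2) → VC-HIT  vc=[39, 45, 10]
11: 0x51 (blk 10, set 2) → VC-HIT  vc=[39, 45, 18]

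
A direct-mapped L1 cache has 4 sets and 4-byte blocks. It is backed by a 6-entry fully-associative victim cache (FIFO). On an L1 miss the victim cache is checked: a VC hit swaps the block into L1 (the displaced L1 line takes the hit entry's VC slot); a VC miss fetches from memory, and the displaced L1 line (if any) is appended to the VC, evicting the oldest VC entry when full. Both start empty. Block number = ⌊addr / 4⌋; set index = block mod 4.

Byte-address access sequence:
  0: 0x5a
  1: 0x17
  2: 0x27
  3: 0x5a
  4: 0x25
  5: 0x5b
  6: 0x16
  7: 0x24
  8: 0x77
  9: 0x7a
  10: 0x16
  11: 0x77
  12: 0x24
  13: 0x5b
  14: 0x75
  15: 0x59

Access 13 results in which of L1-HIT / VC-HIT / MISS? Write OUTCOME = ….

OUTCOME = VC-HIT

#0 0x5a→b22/s2 MISS; vc=[]
#1 0x17→b5/s1 MISS; vc=[]
#2 0x27→b9/s1 MISS; vc=[5]
#3 0x5a→b22/s2 L1-HIT; vc=[5]
#4 0x25→b9/s1 L1-HIT; vc=[5]
#5 0x5b→b22/s2 L1-HIT; vc=[5]
#6 0x16→b5/s1 VC-HIT; vc=[9]
#7 0x24→b9/s1 VC-HIT; vc=[5]
#8 0x77→b29/s1 MISS; vc=[5,9]
#9 0x7a→b30/s2 MISS; vc=[5,9,22]
#10 0x16→b5/s1 VC-HIT; vc=[29,9,22]
#11 0x77→b29/s1 VC-HIT; vc=[5,9,22]
#12 0x24→b9/s1 VC-HIT; vc=[5,29,22]
#13 0x5b→b22/s2 VC-HIT; vc=[5,29,30]
#14 0x75→b29/s1 VC-HIT; vc=[5,9,30]
#15 0x59→b22/s2 L1-HIT; vc=[5,9,30]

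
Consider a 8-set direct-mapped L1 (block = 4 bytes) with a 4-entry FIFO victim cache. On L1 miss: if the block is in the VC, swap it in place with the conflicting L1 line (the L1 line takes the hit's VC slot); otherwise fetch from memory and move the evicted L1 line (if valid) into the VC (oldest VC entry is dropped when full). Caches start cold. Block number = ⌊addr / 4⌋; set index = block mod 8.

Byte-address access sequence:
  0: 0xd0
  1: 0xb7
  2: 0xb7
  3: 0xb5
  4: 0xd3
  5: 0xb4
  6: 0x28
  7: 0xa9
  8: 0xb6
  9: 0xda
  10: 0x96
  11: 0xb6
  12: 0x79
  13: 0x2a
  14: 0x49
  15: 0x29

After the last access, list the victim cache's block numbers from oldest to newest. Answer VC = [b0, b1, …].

VC = [42, 37, 54, 18]

#0 0xd0→b52/s4 MISS; vc=[]
#1 0xb7→b45/s5 MISS; vc=[]
#2 0xb7→b45/s5 L1-HIT; vc=[]
#3 0xb5→b45/s5 L1-HIT; vc=[]
#4 0xd3→b52/s4 L1-HIT; vc=[]
#5 0xb4→b45/s5 L1-HIT; vc=[]
#6 0x28→b10/s2 MISS; vc=[]
#7 0xa9→b42/s2 MISS; vc=[10]
#8 0xb6→b45/s5 L1-HIT; vc=[10]
#9 0xda→b54/s6 MISS; vc=[10]
#10 0x96→b37/s5 MISS; vc=[10,45]
#11 0xb6→b45/s5 VC-HIT; vc=[10,37]
#12 0x79→b30/s6 MISS; vc=[10,37,54]
#13 0x2a→b10/s2 VC-HIT; vc=[42,37,54]
#14 0x49→b18/s2 MISS; vc=[42,37,54,10]
#15 0x29→b10/s2 VC-HIT; vc=[42,37,54,18]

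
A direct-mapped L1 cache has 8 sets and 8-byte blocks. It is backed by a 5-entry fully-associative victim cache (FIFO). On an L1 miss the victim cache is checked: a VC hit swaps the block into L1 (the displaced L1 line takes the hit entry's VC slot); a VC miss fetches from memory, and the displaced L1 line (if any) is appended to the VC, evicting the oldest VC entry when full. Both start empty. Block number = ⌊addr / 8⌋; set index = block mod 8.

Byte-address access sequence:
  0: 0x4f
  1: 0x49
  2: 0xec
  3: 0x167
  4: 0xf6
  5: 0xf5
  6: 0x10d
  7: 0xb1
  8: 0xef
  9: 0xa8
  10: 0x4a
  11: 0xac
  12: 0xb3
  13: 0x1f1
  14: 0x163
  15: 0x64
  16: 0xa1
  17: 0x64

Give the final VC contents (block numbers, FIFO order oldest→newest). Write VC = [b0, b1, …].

VC = [30, 29, 22, 44, 20]

#0 0x4f→b9/s1 MISS; vc=[]
#1 0x49→b9/s1 L1-HIT; vc=[]
#2 0xec→b29/s5 MISS; vc=[]
#3 0x167→b44/s4 MISS; vc=[]
#4 0xf6→b30/s6 MISS; vc=[]
#5 0xf5→b30/s6 L1-HIT; vc=[]
#6 0x10d→b33/s1 MISS; vc=[9]
#7 0xb1→b22/s6 MISS; vc=[9,30]
#8 0xef→b29/s5 L1-HIT; vc=[9,30]
#9 0xa8→b21/s5 MISS; vc=[9,30,29]
#10 0x4a→b9/s1 VC-HIT; vc=[33,30,29]
#11 0xac→b21/s5 L1-HIT; vc=[33,30,29]
#12 0xb3→b22/s6 L1-HIT; vc=[33,30,29]
#13 0x1f1→b62/s6 MISS; vc=[33,30,29,22]
#14 0x163→b44/s4 L1-HIT; vc=[33,30,29,22]
#15 0x64→b12/s4 MISS; vc=[33,30,29,22,44]
#16 0xa1→b20/s4 MISS; vc=[30,29,22,44,12]
#17 0x64→b12/s4 VC-HIT; vc=[30,29,22,44,20]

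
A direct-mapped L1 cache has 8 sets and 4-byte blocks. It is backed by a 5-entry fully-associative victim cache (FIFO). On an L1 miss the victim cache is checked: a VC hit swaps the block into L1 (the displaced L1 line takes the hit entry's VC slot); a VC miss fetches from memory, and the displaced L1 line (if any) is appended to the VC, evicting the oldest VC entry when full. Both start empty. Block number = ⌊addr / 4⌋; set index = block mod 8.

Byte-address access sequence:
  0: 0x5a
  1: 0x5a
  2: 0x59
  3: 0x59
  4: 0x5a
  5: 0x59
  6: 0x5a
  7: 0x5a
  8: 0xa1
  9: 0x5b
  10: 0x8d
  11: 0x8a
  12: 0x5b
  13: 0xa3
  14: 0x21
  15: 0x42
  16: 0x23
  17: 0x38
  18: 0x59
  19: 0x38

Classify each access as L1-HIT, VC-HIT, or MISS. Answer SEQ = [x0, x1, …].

  [0] addr=0x5a blk=22 s=6: MISS | VC []
  [1] addr=0x5a blk=22 s=6: L1-HIT | VC []
  [2] addr=0x59 blk=22 s=6: L1-HIT | VC []
  [3] addr=0x59 blk=22 s=6: L1-HIT | VC []
  [4] addr=0x5a blk=22 s=6: L1-HIT | VC []
  [5] addr=0x59 blk=22 s=6: L1-HIT | VC []
  [6] addr=0x5a blk=22 s=6: L1-HIT | VC []
  [7] addr=0x5a blk=22 s=6: L1-HIT | VC []
  [8] addr=0xa1 blk=40 s=0: MISS | VC []
  [9] addr=0x5b blk=22 s=6: L1-HIT | VC []
  [10] addr=0x8d blk=35 s=3: MISS | VC []
  [11] addr=0x8a blk=34 s=2: MISS | VC []
  [12] addr=0x5b blk=22 s=6: L1-HIT | VC []
  [13] addr=0xa3 blk=40 s=0: L1-HIT | VC []
  [14] addr=0x21 blk=8 s=0: MISS | VC [40]
  [15] addr=0x42 blk=16 s=0: MISS | VC [40, 8]
  [16] addr=0x23 blk=8 s=0: VC-HIT | VC [40, 16]
  [17] addr=0x38 blk=14 s=6: MISS | VC [40, 16, 22]
  [18] addr=0x59 blk=22 s=6: VC-HIT | VC [40, 16, 14]
  [19] addr=0x38 blk=14 s=6: VC-HIT | VC [40, 16, 22]

SEQ = [MISS, L1-HIT, L1-HIT, L1-HIT, L1-HIT, L1-HIT, L1-HIT, L1-HIT, MISS, L1-HIT, MISS, MISS, L1-HIT, L1-HIT, MISS, MISS, VC-HIT, MISS, VC-HIT, VC-HIT]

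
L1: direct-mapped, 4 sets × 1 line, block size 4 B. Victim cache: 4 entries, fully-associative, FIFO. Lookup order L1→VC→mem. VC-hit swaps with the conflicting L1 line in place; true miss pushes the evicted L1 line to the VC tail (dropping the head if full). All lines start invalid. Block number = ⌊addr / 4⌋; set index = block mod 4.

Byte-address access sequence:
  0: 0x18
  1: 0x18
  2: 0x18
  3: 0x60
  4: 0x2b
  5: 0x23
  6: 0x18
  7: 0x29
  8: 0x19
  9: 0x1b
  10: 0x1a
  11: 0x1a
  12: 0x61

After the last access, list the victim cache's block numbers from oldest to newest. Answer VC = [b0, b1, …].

#0 0x18→b6/s2 MISS; vc=[]
#1 0x18→b6/s2 L1-HIT; vc=[]
#2 0x18→b6/s2 L1-HIT; vc=[]
#3 0x60→b24/s0 MISS; vc=[]
#4 0x2b→b10/s2 MISS; vc=[6]
#5 0x23→b8/s0 MISS; vc=[6,24]
#6 0x18→b6/s2 VC-HIT; vc=[10,24]
#7 0x29→b10/s2 VC-HIT; vc=[6,24]
#8 0x19→b6/s2 VC-HIT; vc=[10,24]
#9 0x1b→b6/s2 L1-HIT; vc=[10,24]
#10 0x1a→b6/s2 L1-HIT; vc=[10,24]
#11 0x1a→b6/s2 L1-HIT; vc=[10,24]
#12 0x61→b24/s0 VC-HIT; vc=[10,8]

VC = [10, 8]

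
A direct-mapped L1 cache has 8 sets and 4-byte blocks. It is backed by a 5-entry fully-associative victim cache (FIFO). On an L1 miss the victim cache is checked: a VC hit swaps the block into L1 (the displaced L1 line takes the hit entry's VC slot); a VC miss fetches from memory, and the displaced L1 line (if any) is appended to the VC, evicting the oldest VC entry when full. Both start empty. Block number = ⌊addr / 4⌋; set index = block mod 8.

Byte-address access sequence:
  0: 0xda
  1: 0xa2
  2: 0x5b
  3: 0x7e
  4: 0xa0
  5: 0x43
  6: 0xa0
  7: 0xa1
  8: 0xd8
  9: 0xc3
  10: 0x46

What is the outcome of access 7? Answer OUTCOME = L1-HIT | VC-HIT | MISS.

0: 0xda (blk 54, set 6) → MISS  vc=[]
1: 0xa2 (blk 40, set 0) → MISS  vc=[]
2: 0x5b (blk 22, set 6) → MISS  vc=[54]
3: 0x7e (blk 31, set 7) → MISS  vc=[54]
4: 0xa0 (blk 40, set 0) → L1-HIT  vc=[54]
5: 0x43 (blk 16, set 0) → MISS  vc=[54, 40]
6: 0xa0 (blk 40, set 0) → VC-HIT  vc=[54, 16]
7: 0xa1 (blk 40, set 0) → L1-HIT  vc=[54, 16]
8: 0xd8 (blk 54, set 6) → VC-HIT  vc=[22, 16]
9: 0xc3 (blk 48, set 0) → MISS  vc=[22, 16, 40]
10: 0x46 (blk 17, set 1) → MISS  vc=[22, 16, 40]

OUTCOME = L1-HIT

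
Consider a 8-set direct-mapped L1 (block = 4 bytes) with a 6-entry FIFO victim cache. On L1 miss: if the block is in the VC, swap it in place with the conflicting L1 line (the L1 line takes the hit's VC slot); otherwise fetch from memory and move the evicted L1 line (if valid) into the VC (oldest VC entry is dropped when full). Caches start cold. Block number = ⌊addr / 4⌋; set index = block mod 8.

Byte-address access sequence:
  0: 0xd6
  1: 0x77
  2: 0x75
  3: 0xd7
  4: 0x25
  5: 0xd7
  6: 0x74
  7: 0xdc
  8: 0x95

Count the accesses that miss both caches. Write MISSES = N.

MISSES = 5

#0 0xd6→b53/s5 MISS; vc=[]
#1 0x77→b29/s5 MISS; vc=[53]
#2 0x75→b29/s5 L1-HIT; vc=[53]
#3 0xd7→b53/s5 VC-HIT; vc=[29]
#4 0x25→b9/s1 MISS; vc=[29]
#5 0xd7→b53/s5 L1-HIT; vc=[29]
#6 0x74→b29/s5 VC-HIT; vc=[53]
#7 0xdc→b55/s7 MISS; vc=[53]
#8 0x95→b37/s5 MISS; vc=[53,29]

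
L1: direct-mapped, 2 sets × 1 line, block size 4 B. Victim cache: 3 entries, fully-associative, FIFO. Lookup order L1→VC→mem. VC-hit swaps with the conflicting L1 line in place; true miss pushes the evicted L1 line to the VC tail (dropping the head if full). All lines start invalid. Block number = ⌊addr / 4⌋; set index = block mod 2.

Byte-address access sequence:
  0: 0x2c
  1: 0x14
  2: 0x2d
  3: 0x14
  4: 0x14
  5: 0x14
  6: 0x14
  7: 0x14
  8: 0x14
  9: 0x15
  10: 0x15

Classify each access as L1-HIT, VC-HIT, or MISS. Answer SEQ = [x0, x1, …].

  [0] addr=0x2c blk=11 s=1: MISS | VC []
  [1] addr=0x14 blk=5 s=1: MISS | VC [11]
  [2] addr=0x2d blk=11 s=1: VC-HIT | VC [5]
  [3] addr=0x14 blk=5 s=1: VC-HIT | VC [11]
  [4] addr=0x14 blk=5 s=1: L1-HIT | VC [11]
  [5] addr=0x14 blk=5 s=1: L1-HIT | VC [11]
  [6] addr=0x14 blk=5 s=1: L1-HIT | VC [11]
  [7] addr=0x14 blk=5 s=1: L1-HIT | VC [11]
  [8] addr=0x14 blk=5 s=1: L1-HIT | VC [11]
  [9] addr=0x15 blk=5 s=1: L1-HIT | VC [11]
  [10] addr=0x15 blk=5 s=1: L1-HIT | VC [11]

SEQ = [MISS, MISS, VC-HIT, VC-HIT, L1-HIT, L1-HIT, L1-HIT, L1-HIT, L1-HIT, L1-HIT, L1-HIT]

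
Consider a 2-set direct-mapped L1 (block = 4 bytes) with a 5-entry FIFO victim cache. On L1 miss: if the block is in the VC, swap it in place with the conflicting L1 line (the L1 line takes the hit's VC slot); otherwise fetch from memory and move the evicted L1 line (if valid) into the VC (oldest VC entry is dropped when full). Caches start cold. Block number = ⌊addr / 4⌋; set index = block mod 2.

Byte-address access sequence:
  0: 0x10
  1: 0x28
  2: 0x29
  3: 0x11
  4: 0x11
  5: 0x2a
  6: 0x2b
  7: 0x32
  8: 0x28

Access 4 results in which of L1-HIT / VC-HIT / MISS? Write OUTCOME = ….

OUTCOME = L1-HIT

#0 0x10→b4/s0 MISS; vc=[]
#1 0x28→b10/s0 MISS; vc=[4]
#2 0x29→b10/s0 L1-HIT; vc=[4]
#3 0x11→b4/s0 VC-HIT; vc=[10]
#4 0x11→b4/s0 L1-HIT; vc=[10]
#5 0x2a→b10/s0 VC-HIT; vc=[4]
#6 0x2b→b10/s0 L1-HIT; vc=[4]
#7 0x32→b12/s0 MISS; vc=[4,10]
#8 0x28→b10/s0 VC-HIT; vc=[4,12]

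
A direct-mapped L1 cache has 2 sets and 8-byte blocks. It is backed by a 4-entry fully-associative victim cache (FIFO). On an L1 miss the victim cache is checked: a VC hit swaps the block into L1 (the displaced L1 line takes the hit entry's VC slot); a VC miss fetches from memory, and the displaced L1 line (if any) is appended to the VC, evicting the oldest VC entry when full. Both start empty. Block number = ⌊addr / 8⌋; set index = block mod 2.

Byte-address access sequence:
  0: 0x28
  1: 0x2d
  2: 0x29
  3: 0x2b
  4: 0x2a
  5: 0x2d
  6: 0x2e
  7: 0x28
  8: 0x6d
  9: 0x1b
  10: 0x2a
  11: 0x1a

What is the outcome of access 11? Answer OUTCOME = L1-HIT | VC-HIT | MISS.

0: 0x28 (blk 5, set 1) → MISS  vc=[]
1: 0x2d (blk 5, set 1) → L1-HIT  vc=[]
2: 0x29 (blk 5, set 1) → L1-HIT  vc=[]
3: 0x2b (blk 5, set 1) → L1-HIT  vc=[]
4: 0x2a (blk 5, set 1) → L1-HIT  vc=[]
5: 0x2d (blk 5, set 1) → L1-HIT  vc=[]
6: 0x2e (blk 5, set 1) → L1-HIT  vc=[]
7: 0x28 (blk 5, set 1) → L1-HIT  vc=[]
8: 0x6d (blk 13, set 1) → MISS  vc=[5]
9: 0x1b (blk 3, set 1) → MISS  vc=[5, 13]
10: 0x2a (blk 5, set 1) → VC-HIT  vc=[3, 13]
11: 0x1a (blk 3, set 1) → VC-HIT  vc=[5, 13]

OUTCOME = VC-HIT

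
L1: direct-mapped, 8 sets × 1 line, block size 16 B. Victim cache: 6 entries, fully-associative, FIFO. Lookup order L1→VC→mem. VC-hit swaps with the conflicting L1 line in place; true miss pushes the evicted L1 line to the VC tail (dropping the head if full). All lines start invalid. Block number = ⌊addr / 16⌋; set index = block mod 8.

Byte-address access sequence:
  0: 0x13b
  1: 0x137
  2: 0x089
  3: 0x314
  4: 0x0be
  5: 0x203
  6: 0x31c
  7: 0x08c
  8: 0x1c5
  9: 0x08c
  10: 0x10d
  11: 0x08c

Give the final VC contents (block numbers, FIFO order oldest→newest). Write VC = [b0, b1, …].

0: 0x13b (blk 19, set 3) → MISS  vc=[]
1: 0x137 (blk 19, set 3) → L1-HIT  vc=[]
2: 0x89 (blk 8, set 0) → MISS  vc=[]
3: 0x314 (blk 49, set 1) → MISS  vc=[]
4: 0xbe (blk 11, set 3) → MISS  vc=[19]
5: 0x203 (blk 32, set 0) → MISS  vc=[19, 8]
6: 0x31c (blk 49, set 1) → L1-HIT  vc=[19, 8]
7: 0x8c (blk 8, set 0) → VC-HIT  vc=[19, 32]
8: 0x1c5 (blk 28, set 4) → MISS  vc=[19, 32]
9: 0x8c (blk 8, set 0) → L1-HIT  vc=[19, 32]
10: 0x10d (blk 16, set 0) → MISS  vc=[19, 32, 8]
11: 0x8c (blk 8, set 0) → VC-HIT  vc=[19, 32, 16]

VC = [19, 32, 16]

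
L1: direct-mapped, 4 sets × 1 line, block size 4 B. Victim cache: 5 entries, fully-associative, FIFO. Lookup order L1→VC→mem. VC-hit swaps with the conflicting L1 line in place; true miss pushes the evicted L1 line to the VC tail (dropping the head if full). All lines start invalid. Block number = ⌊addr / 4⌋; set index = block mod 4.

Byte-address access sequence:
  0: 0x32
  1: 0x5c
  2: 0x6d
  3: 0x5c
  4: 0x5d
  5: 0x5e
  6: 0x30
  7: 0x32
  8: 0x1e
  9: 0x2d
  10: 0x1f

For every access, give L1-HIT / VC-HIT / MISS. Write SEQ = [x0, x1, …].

SEQ = [MISS, MISS, MISS, VC-HIT, L1-HIT, L1-HIT, L1-HIT, L1-HIT, MISS, MISS, VC-HIT]

#0 0x32→b12/s0 MISS; vc=[]
#1 0x5c→b23/s3 MISS; vc=[]
#2 0x6d→b27/s3 MISS; vc=[23]
#3 0x5c→b23/s3 VC-HIT; vc=[27]
#4 0x5d→b23/s3 L1-HIT; vc=[27]
#5 0x5e→b23/s3 L1-HIT; vc=[27]
#6 0x30→b12/s0 L1-HIT; vc=[27]
#7 0x32→b12/s0 L1-HIT; vc=[27]
#8 0x1e→b7/s3 MISS; vc=[27,23]
#9 0x2d→b11/s3 MISS; vc=[27,23,7]
#10 0x1f→b7/s3 VC-HIT; vc=[27,23,11]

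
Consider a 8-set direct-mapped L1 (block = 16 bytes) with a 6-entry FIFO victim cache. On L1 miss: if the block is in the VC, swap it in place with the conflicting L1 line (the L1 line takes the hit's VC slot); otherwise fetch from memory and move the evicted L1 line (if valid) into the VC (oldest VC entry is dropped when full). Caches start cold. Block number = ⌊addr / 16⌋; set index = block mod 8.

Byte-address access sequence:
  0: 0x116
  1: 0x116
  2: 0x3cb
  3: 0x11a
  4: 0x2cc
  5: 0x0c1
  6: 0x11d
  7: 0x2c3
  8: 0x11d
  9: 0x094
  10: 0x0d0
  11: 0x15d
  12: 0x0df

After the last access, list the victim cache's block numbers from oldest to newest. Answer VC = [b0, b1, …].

VC = [60, 12, 17, 21]

#0 0x116→b17/s1 MISS; vc=[]
#1 0x116→b17/s1 L1-HIT; vc=[]
#2 0x3cb→b60/s4 MISS; vc=[]
#3 0x11a→b17/s1 L1-HIT; vc=[]
#4 0x2cc→b44/s4 MISS; vc=[60]
#5 0xc1→b12/s4 MISS; vc=[60,44]
#6 0x11d→b17/s1 L1-HIT; vc=[60,44]
#7 0x2c3→b44/s4 VC-HIT; vc=[60,12]
#8 0x11d→b17/s1 L1-HIT; vc=[60,12]
#9 0x94→b9/s1 MISS; vc=[60,12,17]
#10 0xd0→b13/s5 MISS; vc=[60,12,17]
#11 0x15d→b21/s5 MISS; vc=[60,12,17,13]
#12 0xdf→b13/s5 VC-HIT; vc=[60,12,17,21]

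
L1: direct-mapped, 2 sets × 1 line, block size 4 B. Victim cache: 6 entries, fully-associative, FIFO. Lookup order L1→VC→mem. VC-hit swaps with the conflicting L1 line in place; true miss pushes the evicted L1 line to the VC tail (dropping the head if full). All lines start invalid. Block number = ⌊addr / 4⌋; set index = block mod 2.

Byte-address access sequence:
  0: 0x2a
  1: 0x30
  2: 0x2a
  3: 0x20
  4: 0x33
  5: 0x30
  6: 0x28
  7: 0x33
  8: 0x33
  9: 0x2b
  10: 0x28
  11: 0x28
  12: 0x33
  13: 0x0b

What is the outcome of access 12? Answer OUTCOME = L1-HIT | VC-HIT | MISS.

OUTCOME = VC-HIT

  [0] addr=0x2a blk=10 s=0: MISS | VC []
  [1] addr=0x30 blk=12 s=0: MISS | VC [10]
  [2] addr=0x2a blk=10 s=0: VC-HIT | VC [12]
  [3] addr=0x20 blk=8 s=0: MISS | VC [12, 10]
  [4] addr=0x33 blk=12 s=0: VC-HIT | VC [8, 10]
  [5] addr=0x30 blk=12 s=0: L1-HIT | VC [8, 10]
  [6] addr=0x28 blk=10 s=0: VC-HIT | VC [8, 12]
  [7] addr=0x33 blk=12 s=0: VC-HIT | VC [8, 10]
  [8] addr=0x33 blk=12 s=0: L1-HIT | VC [8, 10]
  [9] addr=0x2b blk=10 s=0: VC-HIT | VC [8, 12]
  [10] addr=0x28 blk=10 s=0: L1-HIT | VC [8, 12]
  [11] addr=0x28 blk=10 s=0: L1-HIT | VC [8, 12]
  [12] addr=0x33 blk=12 s=0: VC-HIT | VC [8, 10]
  [13] addr=0xb blk=2 s=0: MISS | VC [8, 10, 12]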